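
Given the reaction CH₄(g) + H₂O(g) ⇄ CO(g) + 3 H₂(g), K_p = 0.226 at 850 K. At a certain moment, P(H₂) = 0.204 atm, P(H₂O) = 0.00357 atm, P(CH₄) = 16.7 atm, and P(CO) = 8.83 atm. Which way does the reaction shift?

Q_p = P(CO)·P(H₂)³ / (P(CH₄)·P(H₂O)) = (8.83)·(0.204)³ / ((16.7)·(0.00357)) = 1.26
Q_p = 1.26 > K_p = 0.226, so the reverse reaction proceeds.

toward reactants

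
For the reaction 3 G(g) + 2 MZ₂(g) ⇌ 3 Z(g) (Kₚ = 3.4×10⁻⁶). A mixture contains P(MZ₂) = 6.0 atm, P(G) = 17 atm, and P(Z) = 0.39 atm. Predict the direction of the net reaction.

to the right

Qₚ = P(Z)³ / (P(G)³·P(MZ₂)²) = (0.39)³ / ((17)³·(6.0)²) = 3.4×10⁻⁷
Qₚ = 3.4×10⁻⁷ < Kₚ = 3.4×10⁻⁶, so the forward reaction proceeds.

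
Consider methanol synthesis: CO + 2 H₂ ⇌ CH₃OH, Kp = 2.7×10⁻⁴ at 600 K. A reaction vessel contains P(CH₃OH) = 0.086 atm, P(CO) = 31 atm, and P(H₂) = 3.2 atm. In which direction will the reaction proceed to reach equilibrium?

no net change (already at equilibrium)

Qp = P(CH₃OH) / (P(CO)·P(H₂)²) = (0.086) / ((31)·(3.2)²) = 2.7×10⁻⁴
Qp = 2.7×10⁻⁴ = Kp, so the system is already at equilibrium.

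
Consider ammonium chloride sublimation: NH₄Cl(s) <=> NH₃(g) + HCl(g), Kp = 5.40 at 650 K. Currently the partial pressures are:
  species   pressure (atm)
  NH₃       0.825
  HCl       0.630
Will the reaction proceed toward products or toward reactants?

in the forward direction

(NH₄Cl is a pure solid — omitted from Qp.)
Qp = P(NH₃)·P(HCl) = (0.825)·(0.630) = 0.520
Qp = 0.520 < Kp = 5.40, so the forward reaction proceeds.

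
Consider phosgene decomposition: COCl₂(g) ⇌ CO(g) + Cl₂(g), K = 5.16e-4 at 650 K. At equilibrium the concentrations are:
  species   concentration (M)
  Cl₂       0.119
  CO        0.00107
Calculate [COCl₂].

[COCl₂] = 0.247 M

At equilibrium, K = [CO]·[Cl₂] / [COCl₂] = 5.16e-4.
(0.00107)·(0.119) / ([COCl₂]) = 5.16e-4
[COCl₂] = 0.247 M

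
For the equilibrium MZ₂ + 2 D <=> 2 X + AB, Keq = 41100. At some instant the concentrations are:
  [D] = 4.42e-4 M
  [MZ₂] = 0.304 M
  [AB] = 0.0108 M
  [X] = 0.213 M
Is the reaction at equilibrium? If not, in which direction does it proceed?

Q = [X]²·[AB] / ([MZ₂]·[D]²) = (0.213)²·(0.0108) / ((0.304)·(4.42e-4)²) = 8250
Q = 8250 < Keq = 41100, so the forward reaction proceeds.

in the forward direction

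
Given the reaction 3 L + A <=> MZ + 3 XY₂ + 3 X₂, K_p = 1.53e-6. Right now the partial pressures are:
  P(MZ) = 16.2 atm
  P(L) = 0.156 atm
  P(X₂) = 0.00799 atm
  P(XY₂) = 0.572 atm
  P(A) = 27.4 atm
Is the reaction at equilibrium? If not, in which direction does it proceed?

in the reverse direction

Q_p = P(MZ)·P(XY₂)³·P(X₂)³ / (P(L)³·P(A)) = (16.2)·(0.572)³·(0.00799)³ / ((0.156)³·(27.4)) = 1.49e-5
Q_p = 1.49e-5 > K_p = 1.53e-6, so the reverse reaction proceeds.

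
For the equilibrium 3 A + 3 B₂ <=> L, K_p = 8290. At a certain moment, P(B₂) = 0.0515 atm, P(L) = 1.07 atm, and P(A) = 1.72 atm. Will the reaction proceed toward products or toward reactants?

Q_p = P(L) / (P(A)³·P(B₂)³) = (1.07) / ((1.72)³·(0.0515)³) = 1540
Q_p = 1540 < K_p = 8290, so the forward reaction proceeds.

in the forward direction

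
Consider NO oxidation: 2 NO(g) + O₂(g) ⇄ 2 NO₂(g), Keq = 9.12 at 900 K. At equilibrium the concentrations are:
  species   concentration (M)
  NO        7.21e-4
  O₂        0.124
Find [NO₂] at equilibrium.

[NO₂] = 7.67e-4 M

At equilibrium, Keq = [NO₂]² / ([NO]²·[O₂]) = 9.12.
([NO₂])² / ((7.21e-4)²·(0.124)) = 9.12
[NO₂]² = 5.88e-7 ⇒ [NO₂] = 7.67e-4 M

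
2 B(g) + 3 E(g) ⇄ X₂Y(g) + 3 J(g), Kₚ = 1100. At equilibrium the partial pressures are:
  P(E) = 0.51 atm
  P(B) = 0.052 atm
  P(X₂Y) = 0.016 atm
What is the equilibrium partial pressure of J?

At equilibrium, Kₚ = P(X₂Y)·P(J)³ / (P(B)²·P(E)³) = 1100.
(0.016)·(P(J))³ / ((0.052)²·(0.51)³) = 1100
P(J)³ = 24.7 ⇒ P(J) = 2.9 atm

P(J) = 2.9 atm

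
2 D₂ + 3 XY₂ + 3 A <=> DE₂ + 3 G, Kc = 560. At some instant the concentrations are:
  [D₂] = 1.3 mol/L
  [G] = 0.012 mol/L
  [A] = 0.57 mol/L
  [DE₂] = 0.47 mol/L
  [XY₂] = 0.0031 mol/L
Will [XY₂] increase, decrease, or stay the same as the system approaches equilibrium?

decrease

Qc = [DE₂]·[G]³ / ([D₂]²·[XY₂]³·[A]³) = (0.47)·(0.012)³ / ((1.3)²·(0.0031)³·(0.57)³) = 87
Qc = 87 < Kc = 560: net forward reaction.
XY₂ is a reactant, so it decreases.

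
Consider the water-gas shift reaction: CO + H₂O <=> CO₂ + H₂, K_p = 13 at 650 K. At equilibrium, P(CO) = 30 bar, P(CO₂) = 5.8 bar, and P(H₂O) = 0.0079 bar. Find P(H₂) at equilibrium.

At equilibrium, K_p = P(CO₂)·P(H₂) / (P(CO)·P(H₂O)) = 13.
(5.8)·(P(H₂)) / ((30)·(0.0079)) = 13
P(H₂) = 0.531 = 0.53 bar

P(H₂) = 0.53 bar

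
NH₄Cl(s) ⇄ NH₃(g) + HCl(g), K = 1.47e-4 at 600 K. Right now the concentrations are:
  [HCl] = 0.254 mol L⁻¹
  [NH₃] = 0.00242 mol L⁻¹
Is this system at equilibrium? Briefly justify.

(NH₄Cl is a pure solid — omitted from Q.)
Q = [NH₃]·[HCl] = (0.00242)·(0.254) = 6.15e-4
Q = 6.15e-4 > K = 1.47e-4: net reverse reaction.

no; Q > K, reaction proceeds in reverse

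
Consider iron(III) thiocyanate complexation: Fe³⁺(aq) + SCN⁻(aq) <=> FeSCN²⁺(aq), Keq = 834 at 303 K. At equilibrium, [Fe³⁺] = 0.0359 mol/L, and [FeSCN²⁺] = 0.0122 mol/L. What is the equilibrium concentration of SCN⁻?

[SCN⁻] = 4.07e-4 mol/L

At equilibrium, Keq = [FeSCN²⁺] / ([Fe³⁺]·[SCN⁻]) = 834.
(0.0122) / ((0.0359)·([SCN⁻])) = 834
[SCN⁻] = 4.07e-4 mol/L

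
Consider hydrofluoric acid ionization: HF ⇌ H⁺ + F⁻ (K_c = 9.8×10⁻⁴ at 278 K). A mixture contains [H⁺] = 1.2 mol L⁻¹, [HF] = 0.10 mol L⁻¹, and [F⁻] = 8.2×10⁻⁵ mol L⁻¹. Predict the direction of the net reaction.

Q_c = [H⁺]·[F⁻] / [HF] = (1.2)·(8.2×10⁻⁵) / (0.10) = 9.8×10⁻⁴
Q_c = 9.8×10⁻⁴ = K_c, so the system is already at equilibrium.

at equilibrium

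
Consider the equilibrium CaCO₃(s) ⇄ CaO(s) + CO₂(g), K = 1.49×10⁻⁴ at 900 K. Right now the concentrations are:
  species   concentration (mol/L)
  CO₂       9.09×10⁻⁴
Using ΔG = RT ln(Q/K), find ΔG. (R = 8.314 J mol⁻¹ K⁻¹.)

ΔG = 13.5 kJ/mol

(CaCO₃, CaO are pure solids — omitted from Q.)
Q = [CO₂] = 9.09×10⁻⁴
ΔG = RT ln(Q/K) = (8.314 J mol⁻¹ K⁻¹)(900 K) × ln(9.09×10⁻⁴/1.49×10⁻⁴)
   = (7.483 kJ/mol)(1.808) = 13.5 kJ/mol
ΔG > 0, so the forward reaction is non-spontaneous (proceeds in reverse).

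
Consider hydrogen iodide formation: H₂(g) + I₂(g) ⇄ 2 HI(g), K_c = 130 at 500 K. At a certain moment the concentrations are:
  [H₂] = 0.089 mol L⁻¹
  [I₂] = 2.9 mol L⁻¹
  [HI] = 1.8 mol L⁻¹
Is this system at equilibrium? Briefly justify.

no; Q < K, reaction proceeds forward

Q_c = [HI]² / ([H₂]·[I₂]) = (1.8)² / ((0.089)·(2.9)) = 13
Q_c = 13 < K_c = 130: net forward reaction.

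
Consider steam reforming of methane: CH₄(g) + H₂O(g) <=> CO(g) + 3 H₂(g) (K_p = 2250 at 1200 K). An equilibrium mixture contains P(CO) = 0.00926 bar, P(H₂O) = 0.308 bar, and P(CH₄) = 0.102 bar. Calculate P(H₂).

P(H₂) = 19.7 bar

At equilibrium, K_p = P(CO)·P(H₂)³ / (P(CH₄)·P(H₂O)) = 2250.
(0.00926)·(P(H₂))³ / ((0.102)·(0.308)) = 2250
P(H₂)³ = 7630 ⇒ P(H₂) = 19.7 bar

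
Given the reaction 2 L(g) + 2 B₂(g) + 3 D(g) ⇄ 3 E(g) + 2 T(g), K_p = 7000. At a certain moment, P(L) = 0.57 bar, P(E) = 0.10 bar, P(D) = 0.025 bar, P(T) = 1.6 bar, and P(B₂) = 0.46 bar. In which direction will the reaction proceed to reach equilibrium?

Q_p = P(E)³·P(T)² / (P(L)²·P(B₂)²·P(D)³) = (0.10)³·(1.6)² / ((0.57)²·(0.46)²·(0.025)³) = 2400
Q_p = 2400 < K_p = 7000, so the forward reaction proceeds.

in the forward direction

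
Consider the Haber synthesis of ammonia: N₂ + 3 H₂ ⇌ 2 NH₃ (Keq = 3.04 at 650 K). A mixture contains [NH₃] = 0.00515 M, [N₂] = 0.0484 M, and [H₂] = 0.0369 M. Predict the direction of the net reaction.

Q = [NH₃]² / ([N₂]·[H₂]³) = (0.00515)² / ((0.0484)·(0.0369)³) = 10.9
Q = 10.9 > Keq = 3.04, so the reverse reaction proceeds.

to the left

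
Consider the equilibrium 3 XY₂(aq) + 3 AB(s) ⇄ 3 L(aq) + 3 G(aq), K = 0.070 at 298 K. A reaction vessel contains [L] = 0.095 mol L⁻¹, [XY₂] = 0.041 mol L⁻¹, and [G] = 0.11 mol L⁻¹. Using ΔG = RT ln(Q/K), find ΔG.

ΔG = -3.57 kJ/mol

(AB is a pure solid — omitted from Q.)
Q = [L]³·[G]³ / [XY₂]³ = (0.095)³·(0.11)³ / (0.041)³ = 0.0166
ΔG = RT ln(Q/K) = (8.314 J mol⁻¹ K⁻¹)(298 K) × ln(0.0166/0.070)
   = (2.478 kJ/mol)(-1.439) = -3.57 kJ/mol
ΔG < 0, so the forward reaction is spontaneous (proceeds forward).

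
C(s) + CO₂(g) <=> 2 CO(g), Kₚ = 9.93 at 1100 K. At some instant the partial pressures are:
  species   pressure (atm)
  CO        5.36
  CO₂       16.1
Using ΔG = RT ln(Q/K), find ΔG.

(C is a pure solid — omitted from Qₚ.)
Qₚ = P(CO)² / P(CO₂) = (5.36)² / (16.1) = 1.78
ΔG = RT ln(Qₚ/Kₚ) = (8.314 J mol⁻¹ K⁻¹)(1100 K) × ln(1.78/9.93)
   = (9.145 kJ/mol)(-1.719) = -15.7 kJ/mol
ΔG < 0, so the forward reaction is spontaneous (proceeds forward).

ΔG = -15.7 kJ/mol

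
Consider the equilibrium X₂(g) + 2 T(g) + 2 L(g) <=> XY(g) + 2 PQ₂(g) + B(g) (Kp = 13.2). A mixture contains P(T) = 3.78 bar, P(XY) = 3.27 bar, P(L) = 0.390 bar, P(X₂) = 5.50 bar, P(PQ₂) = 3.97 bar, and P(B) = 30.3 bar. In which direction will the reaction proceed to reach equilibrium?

Qp = P(XY)·P(PQ₂)²·P(B) / (P(X₂)·P(T)²·P(L)²) = (3.27)·(3.97)²·(30.3) / ((5.50)·(3.78)²·(0.390)²) = 131
Qp = 131 > Kp = 13.2, so the reverse reaction proceeds.

reverse (toward reactants)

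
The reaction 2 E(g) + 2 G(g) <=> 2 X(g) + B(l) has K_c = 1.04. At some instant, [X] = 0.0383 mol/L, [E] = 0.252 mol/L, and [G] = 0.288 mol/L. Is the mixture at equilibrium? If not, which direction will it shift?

(B is a pure liquid — omitted from Q_c.)
Q_c = [X]² / ([E]²·[G]²) = (0.0383)² / ((0.252)²·(0.288)²) = 0.278
Q_c = 0.278 < K_c = 1.04: net forward reaction.

no; Q < K, reaction proceeds forward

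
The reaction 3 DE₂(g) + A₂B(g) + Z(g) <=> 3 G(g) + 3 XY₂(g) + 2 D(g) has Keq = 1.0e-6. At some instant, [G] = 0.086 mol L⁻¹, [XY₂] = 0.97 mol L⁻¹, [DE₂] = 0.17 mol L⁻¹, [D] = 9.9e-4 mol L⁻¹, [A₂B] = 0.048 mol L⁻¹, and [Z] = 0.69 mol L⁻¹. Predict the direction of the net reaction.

in the reverse direction

Q = [G]³·[XY₂]³·[D]² / ([DE₂]³·[A₂B]·[Z]) = (0.086)³·(0.97)³·(9.9e-4)² / ((0.17)³·(0.048)·(0.69)) = 3.5e-6
Q = 3.5e-6 > Keq = 1.0e-6, so the reverse reaction proceeds.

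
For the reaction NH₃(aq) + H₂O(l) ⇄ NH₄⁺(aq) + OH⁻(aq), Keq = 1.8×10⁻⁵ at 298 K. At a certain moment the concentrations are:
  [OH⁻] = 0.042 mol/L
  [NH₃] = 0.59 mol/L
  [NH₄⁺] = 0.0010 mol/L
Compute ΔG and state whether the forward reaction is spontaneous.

(H₂O is a pure liquid — omitted from Q.)
Q = [NH₄⁺]·[OH⁻] / [NH₃] = (0.0010)·(0.042) / (0.59) = 7.12×10⁻⁵
ΔG = RT ln(Q/Keq) = (8.314 J mol⁻¹ K⁻¹)(298 K) × ln(7.12×10⁻⁵/1.8×10⁻⁵)
   = (2.478 kJ/mol)(1.375) = 3.41 kJ/mol
ΔG > 0, so the forward reaction is non-spontaneous (proceeds in reverse).

ΔG = 3.41 kJ/mol; the forward reaction is non-spontaneous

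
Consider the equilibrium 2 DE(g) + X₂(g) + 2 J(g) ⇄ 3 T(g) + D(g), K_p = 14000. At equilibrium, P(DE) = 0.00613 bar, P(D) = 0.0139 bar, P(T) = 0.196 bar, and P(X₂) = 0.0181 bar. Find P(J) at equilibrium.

At equilibrium, K_p = P(T)³·P(D) / (P(DE)²·P(X₂)·P(J)²) = 14000.
(0.196)³·(0.0139) / ((0.00613)²·(0.0181)·(P(J))²) = 14000
P(J)² = 0.0110 ⇒ P(J) = 0.105 bar

P(J) = 0.105 bar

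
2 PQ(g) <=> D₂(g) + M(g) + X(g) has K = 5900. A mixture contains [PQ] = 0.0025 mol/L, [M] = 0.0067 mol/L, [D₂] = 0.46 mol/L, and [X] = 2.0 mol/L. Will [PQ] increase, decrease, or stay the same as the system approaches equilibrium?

Q = [D₂]·[M]·[X] / [PQ]² = (0.46)·(0.0067)·(2.0) / (0.0025)² = 990
Q = 990 < K = 5900: net forward reaction.
PQ is a reactant, so it decreases.

decrease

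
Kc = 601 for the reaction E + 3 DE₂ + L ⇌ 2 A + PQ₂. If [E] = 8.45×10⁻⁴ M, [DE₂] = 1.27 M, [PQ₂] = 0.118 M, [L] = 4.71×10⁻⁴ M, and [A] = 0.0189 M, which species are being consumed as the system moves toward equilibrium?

Qc = [A]²·[PQ₂] / ([E]·[DE₂]³·[L]) = (0.0189)²·(0.118) / ((8.45×10⁻⁴)·(1.27)³·(4.71×10⁻⁴)) = 51.7
Qc = 51.7 < Kc = 601: net forward reaction.

E, DE₂, L (reactants)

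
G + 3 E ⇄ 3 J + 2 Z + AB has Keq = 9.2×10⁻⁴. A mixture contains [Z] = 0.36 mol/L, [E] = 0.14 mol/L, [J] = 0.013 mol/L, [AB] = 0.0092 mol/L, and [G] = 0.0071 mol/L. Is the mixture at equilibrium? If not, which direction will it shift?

no; Q < K, reaction proceeds forward

Q = [J]³·[Z]²·[AB] / ([G]·[E]³) = (0.013)³·(0.36)²·(0.0092) / ((0.0071)·(0.14)³) = 1.3×10⁻⁴
Q = 1.3×10⁻⁴ < Keq = 9.2×10⁻⁴: net forward reaction.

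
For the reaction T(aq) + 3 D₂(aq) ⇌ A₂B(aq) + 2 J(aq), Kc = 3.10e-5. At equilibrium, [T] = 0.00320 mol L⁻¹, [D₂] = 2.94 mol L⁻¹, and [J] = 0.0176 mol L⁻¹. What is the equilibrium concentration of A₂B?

[A₂B] = 0.00814 mol L⁻¹

At equilibrium, Kc = [A₂B]·[J]² / ([T]·[D₂]³) = 3.10e-5.
([A₂B])·(0.0176)² / ((0.00320)·(2.94)³) = 3.10e-5
[A₂B] = 0.00814 mol L⁻¹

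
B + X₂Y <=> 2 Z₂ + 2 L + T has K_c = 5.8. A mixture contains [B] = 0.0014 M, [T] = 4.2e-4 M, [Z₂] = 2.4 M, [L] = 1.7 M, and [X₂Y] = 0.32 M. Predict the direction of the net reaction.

Q_c = [Z₂]²·[L]²·[T] / ([B]·[X₂Y]) = (2.4)²·(1.7)²·(4.2e-4) / ((0.0014)·(0.32)) = 16
Q_c = 16 > K_c = 5.8, so the reverse reaction proceeds.

toward reactants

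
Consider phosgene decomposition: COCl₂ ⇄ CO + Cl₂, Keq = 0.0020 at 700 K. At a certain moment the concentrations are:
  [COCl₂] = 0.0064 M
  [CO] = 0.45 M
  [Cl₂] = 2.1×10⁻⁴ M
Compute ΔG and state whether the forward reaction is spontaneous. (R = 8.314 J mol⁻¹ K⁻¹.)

Q = [CO]·[Cl₂] / [COCl₂] = (0.45)·(2.1×10⁻⁴) / (0.0064) = 0.0148
ΔG = RT ln(Q/Keq) = (8.314 J mol⁻¹ K⁻¹)(700 K) × ln(0.0148/0.0020)
   = (5.820 kJ/mol)(2.001) = 11.6 kJ/mol
ΔG > 0, so the forward reaction is non-spontaneous (proceeds in reverse).

ΔG = 11.6 kJ/mol; the forward reaction is non-spontaneous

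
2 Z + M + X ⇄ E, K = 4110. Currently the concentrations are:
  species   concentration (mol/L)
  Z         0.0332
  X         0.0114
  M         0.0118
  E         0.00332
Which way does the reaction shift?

toward reactants

Q = [E] / ([Z]²·[M]·[X]) = (0.00332) / ((0.0332)²·(0.0118)·(0.0114)) = 22400
Q = 22400 > K = 4110, so the reverse reaction proceeds.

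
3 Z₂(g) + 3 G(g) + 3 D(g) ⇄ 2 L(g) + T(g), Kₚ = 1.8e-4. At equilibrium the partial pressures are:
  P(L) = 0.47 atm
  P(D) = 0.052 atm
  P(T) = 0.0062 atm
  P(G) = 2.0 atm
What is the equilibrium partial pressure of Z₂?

At equilibrium, Kₚ = P(L)²·P(T) / (P(Z₂)³·P(G)³·P(D)³) = 1.8e-4.
(0.47)²·(0.0062) / ((P(Z₂))³·(2.0)³·(0.052)³) = 1.8e-4
P(Z₂)³ = 6760 ⇒ P(Z₂) = 19 atm

P(Z₂) = 19 atm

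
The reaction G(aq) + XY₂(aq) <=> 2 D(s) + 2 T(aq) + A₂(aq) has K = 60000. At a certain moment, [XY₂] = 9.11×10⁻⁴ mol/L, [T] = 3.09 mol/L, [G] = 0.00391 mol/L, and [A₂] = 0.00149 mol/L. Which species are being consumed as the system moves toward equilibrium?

G, XY₂ (reactants)

(D is a pure solid — omitted from Q.)
Q = [T]²·[A₂] / ([G]·[XY₂]) = (3.09)²·(0.00149) / ((0.00391)·(9.11×10⁻⁴)) = 3990
Q = 3990 < K = 60000: net forward reaction.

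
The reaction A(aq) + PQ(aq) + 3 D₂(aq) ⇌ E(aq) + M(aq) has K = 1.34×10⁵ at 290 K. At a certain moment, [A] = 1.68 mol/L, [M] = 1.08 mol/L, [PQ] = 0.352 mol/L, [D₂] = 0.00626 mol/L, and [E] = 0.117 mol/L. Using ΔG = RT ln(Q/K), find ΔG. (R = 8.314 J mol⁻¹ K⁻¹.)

ΔG = 4.51 kJ/mol

Q = [E]·[M] / ([A]·[PQ]·[D₂]³) = (0.117)·(1.08) / ((1.68)·(0.352)·(0.00626)³) = 8.71×10⁵
ΔG = RT ln(Q/K) = (8.314 J mol⁻¹ K⁻¹)(290 K) × ln(8.71×10⁵/1.34×10⁵)
   = (2.411 kJ/mol)(1.872) = 4.51 kJ/mol
ΔG > 0, so the forward reaction is non-spontaneous (proceeds in reverse).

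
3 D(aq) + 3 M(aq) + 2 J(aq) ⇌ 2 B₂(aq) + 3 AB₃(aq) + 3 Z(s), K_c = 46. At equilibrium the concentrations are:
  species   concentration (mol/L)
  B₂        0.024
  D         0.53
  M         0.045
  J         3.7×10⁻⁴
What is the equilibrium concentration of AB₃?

[AB₃] = 0.0053 mol/L

(Z is a pure solid — omitted from K_c.)
At equilibrium, K_c = [B₂]²·[AB₃]³ / ([D]³·[M]³·[J]²) = 46.
(0.024)²·([AB₃])³ / ((0.53)³·(0.045)³·(3.7×10⁻⁴)²) = 46
[AB₃]³ = 1.48×10⁻⁷ ⇒ [AB₃] = 0.0053 mol/L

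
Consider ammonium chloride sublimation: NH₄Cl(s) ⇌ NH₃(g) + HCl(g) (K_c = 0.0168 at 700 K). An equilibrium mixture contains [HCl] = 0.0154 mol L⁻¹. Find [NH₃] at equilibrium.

[NH₃] = 1.09 mol L⁻¹

(NH₄Cl is a pure solid — omitted from K_c.)
At equilibrium, K_c = [NH₃]·[HCl] = 0.0168.
([NH₃])·(0.0154) = 0.0168
[NH₃] = 1.09 mol L⁻¹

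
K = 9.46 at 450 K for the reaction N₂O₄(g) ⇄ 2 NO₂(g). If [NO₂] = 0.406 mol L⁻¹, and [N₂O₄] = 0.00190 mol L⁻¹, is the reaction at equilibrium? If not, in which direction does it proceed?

in the reverse direction

Q = [NO₂]² / [N₂O₄] = (0.406)² / (0.00190) = 86.8
Q = 86.8 > K = 9.46, so the reverse reaction proceeds.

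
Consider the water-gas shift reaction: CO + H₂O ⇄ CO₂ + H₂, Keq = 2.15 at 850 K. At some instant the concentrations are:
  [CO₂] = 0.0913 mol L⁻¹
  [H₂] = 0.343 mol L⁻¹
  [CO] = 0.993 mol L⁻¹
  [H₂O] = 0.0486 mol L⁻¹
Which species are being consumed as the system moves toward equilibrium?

Q = [CO₂]·[H₂] / ([CO]·[H₂O]) = (0.0913)·(0.343) / ((0.993)·(0.0486)) = 0.649
Q = 0.649 < Keq = 2.15: net forward reaction.

CO, H₂O (reactants)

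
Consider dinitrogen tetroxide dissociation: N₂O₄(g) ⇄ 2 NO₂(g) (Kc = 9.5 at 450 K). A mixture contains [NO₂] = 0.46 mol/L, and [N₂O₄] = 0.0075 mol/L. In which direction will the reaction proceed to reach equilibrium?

reverse (toward reactants)

Qc = [NO₂]² / [N₂O₄] = (0.46)² / (0.0075) = 28
Qc = 28 > Kc = 9.5, so the reverse reaction proceeds.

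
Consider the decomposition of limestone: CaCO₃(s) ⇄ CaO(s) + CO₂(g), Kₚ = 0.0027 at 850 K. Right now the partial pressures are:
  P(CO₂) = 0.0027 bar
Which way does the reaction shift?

(CaCO₃, CaO are pure solids — omitted from Qₚ.)
Qₚ = P(CO₂) = 0.0027
Qₚ = 0.0027 = Kₚ, so the system is already at equilibrium.

at equilibrium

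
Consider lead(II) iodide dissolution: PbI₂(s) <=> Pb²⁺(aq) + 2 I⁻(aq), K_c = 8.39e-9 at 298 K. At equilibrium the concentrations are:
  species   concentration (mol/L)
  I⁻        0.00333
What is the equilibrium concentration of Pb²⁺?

(PbI₂ is a pure solid — omitted from K_c.)
At equilibrium, K_c = [Pb²⁺]·[I⁻]² = 8.39e-9.
([Pb²⁺])·(0.00333)² = 8.39e-9
[Pb²⁺] = 7.57e-4 mol/L

[Pb²⁺] = 7.57e-4 mol/L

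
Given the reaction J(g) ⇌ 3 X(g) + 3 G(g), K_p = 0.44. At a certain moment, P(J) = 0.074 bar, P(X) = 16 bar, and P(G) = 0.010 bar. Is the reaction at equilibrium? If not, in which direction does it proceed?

forward (toward products)

Q_p = P(X)³·P(G)³ / P(J) = (16)³·(0.010)³ / (0.074) = 0.055
Q_p = 0.055 < K_p = 0.44, so the forward reaction proceeds.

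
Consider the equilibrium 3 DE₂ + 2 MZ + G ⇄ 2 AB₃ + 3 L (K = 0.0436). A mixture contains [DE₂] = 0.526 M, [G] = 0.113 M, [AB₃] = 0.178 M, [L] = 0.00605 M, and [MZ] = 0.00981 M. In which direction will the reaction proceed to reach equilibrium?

in the forward direction

Q = [AB₃]²·[L]³ / ([DE₂]³·[MZ]²·[G]) = (0.178)²·(0.00605)³ / ((0.526)³·(0.00981)²·(0.113)) = 0.00443
Q = 0.00443 < K = 0.0436, so the forward reaction proceeds.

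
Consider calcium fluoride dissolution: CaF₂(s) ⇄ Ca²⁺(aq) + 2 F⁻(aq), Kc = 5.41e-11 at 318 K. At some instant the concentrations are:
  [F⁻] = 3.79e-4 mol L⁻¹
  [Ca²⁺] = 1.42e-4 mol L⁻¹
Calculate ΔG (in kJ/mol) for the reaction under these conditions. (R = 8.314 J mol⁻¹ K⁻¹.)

ΔG = -2.58 kJ/mol

(CaF₂ is a pure solid — omitted from Qc.)
Qc = [Ca²⁺]·[F⁻]² = (1.42e-4)·(3.79e-4)² = 2.04e-11
ΔG = RT ln(Qc/Kc) = (8.314 J mol⁻¹ K⁻¹)(318 K) × ln(2.04e-11/5.41e-11)
   = (2.644 kJ/mol)(-0.9753) = -2.58 kJ/mol
ΔG < 0, so the forward reaction is spontaneous (proceeds forward).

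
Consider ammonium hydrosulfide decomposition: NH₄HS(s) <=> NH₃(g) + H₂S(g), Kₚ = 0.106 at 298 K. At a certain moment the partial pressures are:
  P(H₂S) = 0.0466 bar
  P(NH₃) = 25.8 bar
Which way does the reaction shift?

(NH₄HS is a pure solid — omitted from Qₚ.)
Qₚ = P(NH₃)·P(H₂S) = (25.8)·(0.0466) = 1.20
Qₚ = 1.20 > Kₚ = 0.106, so the reverse reaction proceeds.

reverse (toward reactants)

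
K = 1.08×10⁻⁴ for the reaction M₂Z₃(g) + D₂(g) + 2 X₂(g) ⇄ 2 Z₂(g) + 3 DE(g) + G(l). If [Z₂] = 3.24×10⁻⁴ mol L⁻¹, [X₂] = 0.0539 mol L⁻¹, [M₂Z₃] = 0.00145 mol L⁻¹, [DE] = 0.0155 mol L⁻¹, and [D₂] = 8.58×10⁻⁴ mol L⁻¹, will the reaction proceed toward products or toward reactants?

(G is a pure liquid — omitted from Q.)
Q = [Z₂]²·[DE]³ / ([M₂Z₃]·[D₂]·[X₂]²) = (3.24×10⁻⁴)²·(0.0155)³ / ((0.00145)·(8.58×10⁻⁴)·(0.0539)²) = 1.08×10⁻⁴
Q = 1.08×10⁻⁴ = K, so the system is already at equilibrium.

at equilibrium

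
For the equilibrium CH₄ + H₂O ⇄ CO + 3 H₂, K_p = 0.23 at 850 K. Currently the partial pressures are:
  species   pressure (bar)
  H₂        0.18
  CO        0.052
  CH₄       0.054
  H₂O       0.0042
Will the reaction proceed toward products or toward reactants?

toward reactants

Q_p = P(CO)·P(H₂)³ / (P(CH₄)·P(H₂O)) = (0.052)·(0.18)³ / ((0.054)·(0.0042)) = 1.3
Q_p = 1.3 > K_p = 0.23, so the reverse reaction proceeds.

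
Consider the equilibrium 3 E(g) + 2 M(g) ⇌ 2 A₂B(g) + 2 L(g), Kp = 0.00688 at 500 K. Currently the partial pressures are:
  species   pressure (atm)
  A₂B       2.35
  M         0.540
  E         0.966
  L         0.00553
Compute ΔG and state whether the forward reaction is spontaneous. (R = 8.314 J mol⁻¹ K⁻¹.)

Qp = P(A₂B)²·P(L)² / (P(E)³·P(M)²) = (2.35)²·(0.00553)² / ((0.966)³·(0.540)²) = 6.42×10⁻⁴
ΔG = RT ln(Qp/Kp) = (8.314 J mol⁻¹ K⁻¹)(500 K) × ln(6.42×10⁻⁴/0.00688)
   = (4.157 kJ/mol)(-2.372) = -9.86 kJ/mol
ΔG < 0, so the forward reaction is spontaneous (proceeds forward).

ΔG = -9.86 kJ/mol; the forward reaction is spontaneous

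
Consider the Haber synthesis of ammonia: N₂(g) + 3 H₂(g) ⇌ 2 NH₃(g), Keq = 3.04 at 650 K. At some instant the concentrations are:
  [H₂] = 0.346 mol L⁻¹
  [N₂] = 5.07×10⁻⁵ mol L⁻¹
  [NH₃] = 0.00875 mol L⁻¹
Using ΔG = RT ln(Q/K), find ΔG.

Q = [NH₃]² / ([N₂]·[H₂]³) = (0.00875)² / ((5.07×10⁻⁵)·(0.346)³) = 36.5
ΔG = RT ln(Q/Keq) = (8.314 J mol⁻¹ K⁻¹)(650 K) × ln(36.5/3.04)
   = (5.404 kJ/mol)(2.485) = 13.4 kJ/mol
ΔG > 0, so the forward reaction is non-spontaneous (proceeds in reverse).

ΔG = 13.4 kJ/mol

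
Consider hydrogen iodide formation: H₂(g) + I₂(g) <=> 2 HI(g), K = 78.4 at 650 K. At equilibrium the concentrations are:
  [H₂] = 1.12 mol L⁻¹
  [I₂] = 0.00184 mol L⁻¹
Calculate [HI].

At equilibrium, K = [HI]² / ([H₂]·[I₂]) = 78.4.
([HI])² / ((1.12)·(0.00184)) = 78.4
[HI]² = 0.162 ⇒ [HI] = 0.402 mol L⁻¹

[HI] = 0.402 mol L⁻¹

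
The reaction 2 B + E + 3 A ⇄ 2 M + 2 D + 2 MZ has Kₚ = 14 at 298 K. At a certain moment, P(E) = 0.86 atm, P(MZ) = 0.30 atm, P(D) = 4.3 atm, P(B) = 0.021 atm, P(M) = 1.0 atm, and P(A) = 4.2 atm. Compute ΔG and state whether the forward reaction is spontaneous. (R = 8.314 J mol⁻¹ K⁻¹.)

ΔG = 3.57 kJ/mol; the forward reaction is non-spontaneous

Qₚ = P(M)²·P(D)²·P(MZ)² / (P(B)²·P(E)·P(A)³) = (1.0)²·(4.3)²·(0.30)² / ((0.021)²·(0.86)·(4.2)³) = 59.2
ΔG = RT ln(Qₚ/Kₚ) = (8.314 J mol⁻¹ K⁻¹)(298 K) × ln(59.2/14)
   = (2.478 kJ/mol)(1.442) = 3.57 kJ/mol
ΔG > 0, so the forward reaction is non-spontaneous (proceeds in reverse).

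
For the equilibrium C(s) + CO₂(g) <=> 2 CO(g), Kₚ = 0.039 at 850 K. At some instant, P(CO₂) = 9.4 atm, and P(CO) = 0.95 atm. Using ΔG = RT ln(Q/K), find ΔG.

ΔG = 6.37 kJ/mol

(C is a pure solid — omitted from Qₚ.)
Qₚ = P(CO)² / P(CO₂) = (0.95)² / (9.4) = 0.0960
ΔG = RT ln(Qₚ/Kₚ) = (8.314 J mol⁻¹ K⁻¹)(850 K) × ln(0.0960/0.039)
   = (7.067 kJ/mol)(0.9008) = 6.37 kJ/mol
ΔG > 0, so the forward reaction is non-spontaneous (proceeds in reverse).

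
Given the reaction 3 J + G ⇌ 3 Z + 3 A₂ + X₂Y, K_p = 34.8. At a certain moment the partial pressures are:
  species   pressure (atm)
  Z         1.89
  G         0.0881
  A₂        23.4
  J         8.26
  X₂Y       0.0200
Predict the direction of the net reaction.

Q_p = P(Z)³·P(A₂)³·P(X₂Y) / (P(J)³·P(G)) = (1.89)³·(23.4)³·(0.0200) / ((8.26)³·(0.0881)) = 34.8
Q_p = 34.8 = K_p, so the system is already at equilibrium.

neither direction; the system is at equilibrium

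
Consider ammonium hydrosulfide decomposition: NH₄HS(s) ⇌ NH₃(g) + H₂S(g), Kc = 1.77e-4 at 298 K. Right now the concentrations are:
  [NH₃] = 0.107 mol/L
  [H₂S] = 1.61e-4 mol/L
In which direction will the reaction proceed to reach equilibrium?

toward products

(NH₄HS is a pure solid — omitted from Qc.)
Qc = [NH₃]·[H₂S] = (0.107)·(1.61e-4) = 1.72e-5
Qc = 1.72e-5 < Kc = 1.77e-4, so the forward reaction proceeds.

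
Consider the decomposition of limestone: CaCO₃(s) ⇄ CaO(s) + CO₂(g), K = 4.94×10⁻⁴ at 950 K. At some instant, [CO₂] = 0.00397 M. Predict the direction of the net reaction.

(CaCO₃, CaO are pure solids — omitted from Q.)
Q = [CO₂] = 0.00397
Q = 0.00397 > K = 4.94×10⁻⁴, so the reverse reaction proceeds.

to the left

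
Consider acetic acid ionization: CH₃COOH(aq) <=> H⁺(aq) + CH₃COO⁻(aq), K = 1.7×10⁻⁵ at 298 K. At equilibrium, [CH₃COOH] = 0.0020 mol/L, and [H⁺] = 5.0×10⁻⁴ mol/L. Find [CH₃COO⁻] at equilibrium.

[CH₃COO⁻] = 6.8×10⁻⁵ mol/L

At equilibrium, K = [H⁺]·[CH₃COO⁻] / [CH₃COOH] = 1.7×10⁻⁵.
(5.0×10⁻⁴)·([CH₃COO⁻]) / (0.0020) = 1.7×10⁻⁵
[CH₃COO⁻] = 6.80×10⁻⁵ = 6.8×10⁻⁵ mol/L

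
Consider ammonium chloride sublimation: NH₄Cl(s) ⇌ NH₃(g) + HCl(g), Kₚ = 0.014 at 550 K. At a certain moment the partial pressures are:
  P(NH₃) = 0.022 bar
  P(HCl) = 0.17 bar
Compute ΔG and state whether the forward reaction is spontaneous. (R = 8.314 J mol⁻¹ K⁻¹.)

ΔG = -6.04 kJ/mol; the forward reaction is spontaneous

(NH₄Cl is a pure solid — omitted from Qₚ.)
Qₚ = P(NH₃)·P(HCl) = (0.022)·(0.17) = 0.00374
ΔG = RT ln(Qₚ/Kₚ) = (8.314 J mol⁻¹ K⁻¹)(550 K) × ln(0.00374/0.014)
   = (4.573 kJ/mol)(-1.320) = -6.04 kJ/mol
ΔG < 0, so the forward reaction is spontaneous (proceeds forward).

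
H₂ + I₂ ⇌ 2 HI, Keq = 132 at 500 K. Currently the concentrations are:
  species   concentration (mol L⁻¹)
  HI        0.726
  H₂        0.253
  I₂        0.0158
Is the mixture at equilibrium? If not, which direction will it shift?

yes, at equilibrium

Q = [HI]² / ([H₂]·[I₂]) = (0.726)² / ((0.253)·(0.0158)) = 132
Q = 132 = Keq; the system is at equilibrium.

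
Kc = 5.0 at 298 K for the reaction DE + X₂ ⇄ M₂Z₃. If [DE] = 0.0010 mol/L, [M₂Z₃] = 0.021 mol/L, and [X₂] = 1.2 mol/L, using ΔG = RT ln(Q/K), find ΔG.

ΔG = 3.10 kJ/mol

Qc = [M₂Z₃] / ([DE]·[X₂]) = (0.021) / ((0.0010)·(1.2)) = 17.5
ΔG = RT ln(Qc/Kc) = (8.314 J mol⁻¹ K⁻¹)(298 K) × ln(17.5/5.0)
   = (2.478 kJ/mol)(1.253) = 3.10 kJ/mol
ΔG > 0, so the forward reaction is non-spontaneous (proceeds in reverse).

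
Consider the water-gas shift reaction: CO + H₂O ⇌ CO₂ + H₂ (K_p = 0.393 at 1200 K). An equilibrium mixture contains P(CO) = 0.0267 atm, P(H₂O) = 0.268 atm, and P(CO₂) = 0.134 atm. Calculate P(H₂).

P(H₂) = 0.0210 atm

At equilibrium, K_p = P(CO₂)·P(H₂) / (P(CO)·P(H₂O)) = 0.393.
(0.134)·(P(H₂)) / ((0.0267)·(0.268)) = 0.393
P(H₂) = 0.0210 atm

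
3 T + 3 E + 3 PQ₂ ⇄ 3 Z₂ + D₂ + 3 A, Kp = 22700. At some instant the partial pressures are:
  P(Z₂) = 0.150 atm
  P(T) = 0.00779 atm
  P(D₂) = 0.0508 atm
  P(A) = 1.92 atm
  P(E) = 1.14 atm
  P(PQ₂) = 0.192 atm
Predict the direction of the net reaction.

reverse (toward reactants)

Qp = P(Z₂)³·P(D₂)·P(A)³ / (P(T)³·P(E)³·P(PQ₂)³) = (0.150)³·(0.0508)·(1.92)³ / ((0.00779)³·(1.14)³·(0.192)³) = 2.45×10⁵
Qp = 2.45×10⁵ > Kp = 22700, so the reverse reaction proceeds.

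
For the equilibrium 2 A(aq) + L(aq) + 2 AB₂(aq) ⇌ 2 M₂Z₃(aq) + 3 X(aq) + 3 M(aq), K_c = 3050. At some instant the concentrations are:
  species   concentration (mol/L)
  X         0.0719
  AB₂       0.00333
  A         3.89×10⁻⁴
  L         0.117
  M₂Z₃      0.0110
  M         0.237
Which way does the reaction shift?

Q_c = [M₂Z₃]²·[X]³·[M]³ / ([A]²·[L]·[AB₂]²) = (0.0110)²·(0.0719)³·(0.237)³ / ((3.89×10⁻⁴)²·(0.117)·(0.00333)²) = 3050
Q_c = 3050 = K_c, so the system is already at equilibrium.

no net change (already at equilibrium)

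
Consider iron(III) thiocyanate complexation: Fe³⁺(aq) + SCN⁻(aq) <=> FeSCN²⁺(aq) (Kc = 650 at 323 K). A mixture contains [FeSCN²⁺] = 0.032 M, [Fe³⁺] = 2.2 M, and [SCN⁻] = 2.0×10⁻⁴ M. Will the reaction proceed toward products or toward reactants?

toward products

Qc = [FeSCN²⁺] / ([Fe³⁺]·[SCN⁻]) = (0.032) / ((2.2)·(2.0×10⁻⁴)) = 73
Qc = 73 < Kc = 650, so the forward reaction proceeds.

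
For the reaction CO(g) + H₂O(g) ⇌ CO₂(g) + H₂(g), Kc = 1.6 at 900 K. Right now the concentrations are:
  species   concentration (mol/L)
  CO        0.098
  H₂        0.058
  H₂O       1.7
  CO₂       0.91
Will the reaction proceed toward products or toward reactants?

Qc = [CO₂]·[H₂] / ([CO]·[H₂O]) = (0.91)·(0.058) / ((0.098)·(1.7)) = 0.32
Qc = 0.32 < Kc = 1.6, so the forward reaction proceeds.

to the right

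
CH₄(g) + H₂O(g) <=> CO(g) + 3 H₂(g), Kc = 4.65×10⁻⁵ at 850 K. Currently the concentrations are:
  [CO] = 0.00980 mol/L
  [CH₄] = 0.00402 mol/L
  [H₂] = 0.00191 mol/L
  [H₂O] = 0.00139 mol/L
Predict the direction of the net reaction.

forward (toward products)

Qc = [CO]·[H₂]³ / ([CH₄]·[H₂O]) = (0.00980)·(0.00191)³ / ((0.00402)·(0.00139)) = 1.22×10⁻⁵
Qc = 1.22×10⁻⁵ < Kc = 4.65×10⁻⁵, so the forward reaction proceeds.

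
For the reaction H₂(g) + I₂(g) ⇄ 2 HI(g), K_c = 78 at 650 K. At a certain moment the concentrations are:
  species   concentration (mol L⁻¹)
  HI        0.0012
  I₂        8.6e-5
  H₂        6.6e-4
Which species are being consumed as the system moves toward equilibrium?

H₂, I₂ (reactants)

Q_c = [HI]² / ([H₂]·[I₂]) = (0.0012)² / ((6.6e-4)·(8.6e-5)) = 25
Q_c = 25 < K_c = 78: net forward reaction.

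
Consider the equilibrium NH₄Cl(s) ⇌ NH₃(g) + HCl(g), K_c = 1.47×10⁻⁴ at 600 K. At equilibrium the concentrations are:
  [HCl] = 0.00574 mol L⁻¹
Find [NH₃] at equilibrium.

(NH₄Cl is a pure solid — omitted from K_c.)
At equilibrium, K_c = [NH₃]·[HCl] = 1.47×10⁻⁴.
([NH₃])·(0.00574) = 1.47×10⁻⁴
[NH₃] = 0.0256 mol L⁻¹

[NH₃] = 0.0256 mol L⁻¹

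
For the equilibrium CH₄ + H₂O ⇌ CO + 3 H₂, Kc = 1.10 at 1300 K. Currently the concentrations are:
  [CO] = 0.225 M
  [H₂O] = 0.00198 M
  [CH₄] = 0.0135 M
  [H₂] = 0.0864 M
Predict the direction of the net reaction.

toward reactants

Qc = [CO]·[H₂]³ / ([CH₄]·[H₂O]) = (0.225)·(0.0864)³ / ((0.0135)·(0.00198)) = 5.43
Qc = 5.43 > Kc = 1.10, so the reverse reaction proceeds.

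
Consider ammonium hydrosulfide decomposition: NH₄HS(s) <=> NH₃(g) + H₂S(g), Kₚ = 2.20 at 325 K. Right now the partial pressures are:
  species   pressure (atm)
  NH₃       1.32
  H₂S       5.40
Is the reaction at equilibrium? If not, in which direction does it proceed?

reverse (toward reactants)

(NH₄HS is a pure solid — omitted from Qₚ.)
Qₚ = P(NH₃)·P(H₂S) = (1.32)·(5.40) = 7.13
Qₚ = 7.13 > Kₚ = 2.20, so the reverse reaction proceeds.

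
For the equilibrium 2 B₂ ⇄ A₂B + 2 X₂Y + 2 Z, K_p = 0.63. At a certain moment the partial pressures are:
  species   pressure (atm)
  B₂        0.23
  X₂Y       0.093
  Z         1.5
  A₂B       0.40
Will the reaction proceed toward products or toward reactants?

Q_p = P(A₂B)·P(X₂Y)²·P(Z)² / P(B₂)² = (0.40)·(0.093)²·(1.5)² / (0.23)² = 0.15
Q_p = 0.15 < K_p = 0.63, so the forward reaction proceeds.

to the right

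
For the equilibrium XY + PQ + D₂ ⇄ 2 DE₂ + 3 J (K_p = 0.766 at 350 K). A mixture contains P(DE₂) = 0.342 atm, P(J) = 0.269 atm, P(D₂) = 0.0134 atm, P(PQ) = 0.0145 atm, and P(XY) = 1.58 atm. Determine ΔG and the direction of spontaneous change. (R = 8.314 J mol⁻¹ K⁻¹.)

ΔG = 6.61 kJ/mol; the forward reaction is non-spontaneous

Q_p = P(DE₂)²·P(J)³ / (P(XY)·P(PQ)·P(D₂)) = (0.342)²·(0.269)³ / ((1.58)·(0.0145)·(0.0134)) = 7.42
ΔG = RT ln(Q_p/K_p) = (8.314 J mol⁻¹ K⁻¹)(350 K) × ln(7.42/0.766)
   = (2.910 kJ/mol)(2.271) = 6.61 kJ/mol
ΔG > 0, so the forward reaction is non-spontaneous (proceeds in reverse).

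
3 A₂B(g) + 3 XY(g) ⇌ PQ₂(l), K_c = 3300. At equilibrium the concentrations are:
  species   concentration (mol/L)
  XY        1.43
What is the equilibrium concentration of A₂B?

[A₂B] = 0.0470 mol/L

(PQ₂ is a pure liquid — omitted from K_c.)
At equilibrium, K_c = 1 / ([A₂B]³·[XY]³) = 3300.
1 / (([A₂B])³·(1.43)³) = 3300
[A₂B]³ = 1.04e-4 ⇒ [A₂B] = 0.0470 mol/L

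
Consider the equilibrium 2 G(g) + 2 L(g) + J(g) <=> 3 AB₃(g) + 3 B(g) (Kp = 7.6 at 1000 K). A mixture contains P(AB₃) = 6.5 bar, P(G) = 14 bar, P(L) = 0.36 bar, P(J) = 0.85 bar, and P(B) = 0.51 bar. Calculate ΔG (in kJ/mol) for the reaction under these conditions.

Qp = P(AB₃)³·P(B)³ / (P(G)²·P(L)²·P(J)) = (6.5)³·(0.51)³ / ((14)²·(0.36)²·(0.85)) = 1.69
ΔG = RT ln(Qp/Kp) = (8.314 J mol⁻¹ K⁻¹)(1000 K) × ln(1.69/7.6)
   = (8.314 kJ/mol)(-1.503) = -12.5 kJ/mol
ΔG < 0, so the forward reaction is spontaneous (proceeds forward).

ΔG = -12.5 kJ/mol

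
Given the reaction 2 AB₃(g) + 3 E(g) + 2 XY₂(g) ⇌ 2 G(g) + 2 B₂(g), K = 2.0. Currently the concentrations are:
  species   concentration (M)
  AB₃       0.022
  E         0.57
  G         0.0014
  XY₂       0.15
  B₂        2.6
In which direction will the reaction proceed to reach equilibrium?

reverse (toward reactants)

Q = [G]²·[B₂]² / ([AB₃]²·[E]³·[XY₂]²) = (0.0014)²·(2.6)² / ((0.022)²·(0.57)³·(0.15)²) = 6.6
Q = 6.6 > K = 2.0, so the reverse reaction proceeds.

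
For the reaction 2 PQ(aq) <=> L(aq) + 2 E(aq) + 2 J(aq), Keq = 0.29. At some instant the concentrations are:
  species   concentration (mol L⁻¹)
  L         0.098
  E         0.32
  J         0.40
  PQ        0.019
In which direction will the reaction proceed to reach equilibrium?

to the left

Q = [L]·[E]²·[J]² / [PQ]² = (0.098)·(0.32)²·(0.40)² / (0.019)² = 4.4
Q = 4.4 > Keq = 0.29, so the reverse reaction proceeds.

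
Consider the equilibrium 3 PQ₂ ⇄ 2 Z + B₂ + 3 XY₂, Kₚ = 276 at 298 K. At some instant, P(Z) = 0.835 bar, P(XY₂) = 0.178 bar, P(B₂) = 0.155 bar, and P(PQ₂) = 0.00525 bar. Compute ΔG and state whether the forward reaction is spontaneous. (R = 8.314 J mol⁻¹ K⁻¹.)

Qₚ = P(Z)²·P(B₂)·P(XY₂)³ / P(PQ₂)³ = (0.835)²·(0.155)·(0.178)³ / (0.00525)³ = 4210
ΔG = RT ln(Qₚ/Kₚ) = (8.314 J mol⁻¹ K⁻¹)(298 K) × ln(4210/276)
   = (2.478 kJ/mol)(2.725) = 6.75 kJ/mol
ΔG > 0, so the forward reaction is non-spontaneous (proceeds in reverse).

ΔG = 6.75 kJ/mol; the forward reaction is non-spontaneous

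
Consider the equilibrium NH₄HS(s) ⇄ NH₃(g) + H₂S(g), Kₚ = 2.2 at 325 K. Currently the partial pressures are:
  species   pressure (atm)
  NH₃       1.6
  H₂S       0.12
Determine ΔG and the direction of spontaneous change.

(NH₄HS is a pure solid — omitted from Qₚ.)
Qₚ = P(NH₃)·P(H₂S) = (1.6)·(0.12) = 0.192
ΔG = RT ln(Qₚ/Kₚ) = (8.314 J mol⁻¹ K⁻¹)(325 K) × ln(0.192/2.2)
   = (2.702 kJ/mol)(-2.439) = -6.59 kJ/mol
ΔG < 0, so the forward reaction is spontaneous (proceeds forward).

ΔG = -6.59 kJ/mol; the forward reaction is spontaneous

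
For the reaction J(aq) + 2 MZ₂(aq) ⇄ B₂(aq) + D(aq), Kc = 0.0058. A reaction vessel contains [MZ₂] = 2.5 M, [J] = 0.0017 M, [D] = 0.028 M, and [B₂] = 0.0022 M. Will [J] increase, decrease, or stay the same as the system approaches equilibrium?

stay the same

Qc = [B₂]·[D] / ([J]·[MZ₂]²) = (0.0022)·(0.028) / ((0.0017)·(2.5)²) = 0.0058
Qc = 0.0058 = Kc; the system is at equilibrium.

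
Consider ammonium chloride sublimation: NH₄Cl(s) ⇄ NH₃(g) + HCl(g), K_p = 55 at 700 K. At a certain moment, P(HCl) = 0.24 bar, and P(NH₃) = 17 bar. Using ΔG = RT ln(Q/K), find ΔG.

ΔG = -15.1 kJ/mol

(NH₄Cl is a pure solid — omitted from Q_p.)
Q_p = P(NH₃)·P(HCl) = (17)·(0.24) = 4.08
ΔG = RT ln(Q_p/K_p) = (8.314 J mol⁻¹ K⁻¹)(700 K) × ln(4.08/55)
   = (5.820 kJ/mol)(-2.601) = -15.1 kJ/mol
ΔG < 0, so the forward reaction is spontaneous (proceeds forward).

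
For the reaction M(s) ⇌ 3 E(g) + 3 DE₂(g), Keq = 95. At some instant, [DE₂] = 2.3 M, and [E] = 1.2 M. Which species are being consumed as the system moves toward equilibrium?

M (reactants)

(M is a pure solid — omitted from Q.)
Q = [E]³·[DE₂]³ = (1.2)³·(2.3)³ = 21
Q = 21 < Keq = 95: net forward reaction.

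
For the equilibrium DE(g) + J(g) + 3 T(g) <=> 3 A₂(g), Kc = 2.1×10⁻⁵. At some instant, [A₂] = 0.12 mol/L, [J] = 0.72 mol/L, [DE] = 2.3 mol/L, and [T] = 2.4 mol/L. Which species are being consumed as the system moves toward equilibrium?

Qc = [A₂]³ / ([DE]·[J]·[T]³) = (0.12)³ / ((2.3)·(0.72)·(2.4)³) = 7.5×10⁻⁵
Qc = 7.5×10⁻⁵ > Kc = 2.1×10⁻⁵: net reverse reaction.

A₂ (products)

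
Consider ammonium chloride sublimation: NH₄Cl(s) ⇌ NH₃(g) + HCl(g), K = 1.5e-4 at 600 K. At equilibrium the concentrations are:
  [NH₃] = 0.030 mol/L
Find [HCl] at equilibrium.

(NH₄Cl is a pure solid — omitted from K.)
At equilibrium, K = [NH₃]·[HCl] = 1.5e-4.
(0.030)·([HCl]) = 1.5e-4
[HCl] = 0.00500 = 0.0050 mol/L

[HCl] = 0.0050 mol/L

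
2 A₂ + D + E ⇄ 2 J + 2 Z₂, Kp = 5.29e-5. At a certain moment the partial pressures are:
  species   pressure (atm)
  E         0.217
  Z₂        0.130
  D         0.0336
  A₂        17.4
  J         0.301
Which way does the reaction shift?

Qp = P(J)²·P(Z₂)² / (P(A₂)²·P(D)·P(E)) = (0.301)²·(0.130)² / ((17.4)²·(0.0336)·(0.217)) = 6.94e-4
Qp = 6.94e-4 > Kp = 5.29e-5, so the reverse reaction proceeds.

to the left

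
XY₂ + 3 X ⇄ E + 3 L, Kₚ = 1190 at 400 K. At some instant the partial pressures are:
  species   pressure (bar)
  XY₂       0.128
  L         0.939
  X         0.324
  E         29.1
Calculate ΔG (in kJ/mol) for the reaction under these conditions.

ΔG = 5.11 kJ/mol

Qₚ = P(E)·P(L)³ / (P(XY₂)·P(X)³) = (29.1)·(0.939)³ / ((0.128)·(0.324)³) = 5530
ΔG = RT ln(Qₚ/Kₚ) = (8.314 J mol⁻¹ K⁻¹)(400 K) × ln(5530/1190)
   = (3.326 kJ/mol)(1.536) = 5.11 kJ/mol
ΔG > 0, so the forward reaction is non-spontaneous (proceeds in reverse).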